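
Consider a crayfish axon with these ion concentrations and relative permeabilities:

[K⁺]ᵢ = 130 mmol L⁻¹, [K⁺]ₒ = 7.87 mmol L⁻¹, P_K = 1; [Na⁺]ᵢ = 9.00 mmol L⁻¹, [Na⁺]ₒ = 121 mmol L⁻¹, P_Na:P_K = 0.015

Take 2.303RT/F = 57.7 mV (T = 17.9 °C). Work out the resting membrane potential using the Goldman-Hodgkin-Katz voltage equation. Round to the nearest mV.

-65 mV

Vm = 57.7 · log₁₀[(Σ P·[cation]ₒ + Σ P·[anion]ᵢ) / (Σ P·[cation]ᵢ + Σ P·[anion]ₒ)]
Numerator = 1×7.87 + 0.015×121 = 9.685
Denominator = 1×130 + 0.015×9.00 = 130.1
Vm = 57.7 · log₁₀(0.074423) = 57.7 × (-1.1283) = -65.10 mV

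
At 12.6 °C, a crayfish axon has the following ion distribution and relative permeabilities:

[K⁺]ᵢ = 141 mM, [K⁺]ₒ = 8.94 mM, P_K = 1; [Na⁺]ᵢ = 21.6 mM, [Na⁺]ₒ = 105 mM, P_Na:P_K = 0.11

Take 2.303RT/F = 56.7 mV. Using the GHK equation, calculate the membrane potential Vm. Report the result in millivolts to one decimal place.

Vm = 56.7 · log₁₀[(Σ P·[cation]ₒ + Σ P·[anion]ᵢ) / (Σ P·[cation]ᵢ + Σ P·[anion]ₒ)]
Numerator = 1×8.94 + 0.11×105 = 20.49
Denominator = 1×141 + 0.11×21.6 = 143.4
Vm = 56.7 · log₁₀(0.14291) = 56.7 × (-0.8449) = -47.91 mV

-47.9 mV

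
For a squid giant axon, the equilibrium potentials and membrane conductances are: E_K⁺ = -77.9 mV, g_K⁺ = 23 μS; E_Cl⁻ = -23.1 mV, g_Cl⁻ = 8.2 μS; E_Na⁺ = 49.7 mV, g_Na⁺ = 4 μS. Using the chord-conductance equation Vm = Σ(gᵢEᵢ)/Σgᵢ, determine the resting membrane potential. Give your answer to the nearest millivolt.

-51 mV

Σ gᵢEᵢ = 23·(-77.9) + 8.2·(-23.1) + 4·(49.7) = -1782.32
Σ gᵢ = 23 + 8.2 + 4 = 35.2
Vm = -1782.32 / 35.2 = -50.63 mV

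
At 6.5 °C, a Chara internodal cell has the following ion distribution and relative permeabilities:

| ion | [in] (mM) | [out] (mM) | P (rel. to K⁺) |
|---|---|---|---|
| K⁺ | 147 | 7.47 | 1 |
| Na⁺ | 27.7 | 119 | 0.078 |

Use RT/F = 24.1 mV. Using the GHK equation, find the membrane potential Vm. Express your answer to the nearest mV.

-53 mV

Vm = 24.1 · ln[(Σ P·[cation]ₒ + Σ P·[anion]ᵢ) / (Σ P·[cation]ᵢ + Σ P·[anion]ₒ)]
Numerator = 1×7.47 + 0.078×119 = 16.75
Denominator = 1×147 + 0.078×27.7 = 149.2
Vm = 24.1 · ln(0.11231) = 24.1 × (-2.1865) = -52.69 mV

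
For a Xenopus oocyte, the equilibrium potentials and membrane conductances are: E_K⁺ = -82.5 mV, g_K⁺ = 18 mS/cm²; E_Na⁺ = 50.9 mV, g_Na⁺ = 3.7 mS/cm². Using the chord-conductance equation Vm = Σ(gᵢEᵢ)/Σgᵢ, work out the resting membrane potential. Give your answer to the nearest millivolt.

-60 mV

Σ gᵢEᵢ = 18·(-82.5) + 3.7·(50.9) = -1296.67
Σ gᵢ = 18 + 3.7 = 21.7
Vm = -1296.67 / 21.7 = -59.75 mV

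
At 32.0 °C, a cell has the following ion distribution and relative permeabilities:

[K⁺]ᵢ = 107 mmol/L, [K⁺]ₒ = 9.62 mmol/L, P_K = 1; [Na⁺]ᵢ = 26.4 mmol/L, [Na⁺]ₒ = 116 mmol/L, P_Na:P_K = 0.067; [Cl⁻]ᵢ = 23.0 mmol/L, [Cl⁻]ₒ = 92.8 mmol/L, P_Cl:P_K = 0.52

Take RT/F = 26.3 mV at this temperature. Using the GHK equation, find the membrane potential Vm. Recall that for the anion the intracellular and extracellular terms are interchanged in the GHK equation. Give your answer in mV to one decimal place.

Vm = 26.3 · ln[(Σ P·[cation]ₒ + Σ P·[anion]ᵢ) / (Σ P·[cation]ᵢ + Σ P·[anion]ₒ)]
Numerator = 1×9.62 + 0.067×116 + 0.52×23.0 = 29.35
Denominator = 1×107 + 0.067×26.4 + 0.52×92.8 = 157
Vm = 26.3 · ln(0.18693) = 26.3 × (-1.6770) = -44.11 mV

-44.1 mV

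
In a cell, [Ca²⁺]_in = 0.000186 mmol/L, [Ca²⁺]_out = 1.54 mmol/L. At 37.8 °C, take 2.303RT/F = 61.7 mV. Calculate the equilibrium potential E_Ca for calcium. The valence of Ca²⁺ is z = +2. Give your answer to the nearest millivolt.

E = (61.7/z) · log₁₀([Ca²⁺]_out/[Ca²⁺]_in) with z = +2.
= (61.7/2) · log₁₀(1.54/0.000186) = 30.85 · log₁₀(8280)
= 30.85 · (3.9180) = 120.87 mV

121 mV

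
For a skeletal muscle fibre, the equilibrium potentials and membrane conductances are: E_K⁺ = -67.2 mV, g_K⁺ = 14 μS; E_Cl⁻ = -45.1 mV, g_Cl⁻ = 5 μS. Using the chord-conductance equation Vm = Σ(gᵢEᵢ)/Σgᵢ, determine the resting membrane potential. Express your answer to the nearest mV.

Σ gᵢEᵢ = 14·(-67.2) + 5·(-45.1) = -1166.30
Σ gᵢ = 14 + 5 = 19
Vm = -1166.30 / 19 = -61.38 mV

-61 mV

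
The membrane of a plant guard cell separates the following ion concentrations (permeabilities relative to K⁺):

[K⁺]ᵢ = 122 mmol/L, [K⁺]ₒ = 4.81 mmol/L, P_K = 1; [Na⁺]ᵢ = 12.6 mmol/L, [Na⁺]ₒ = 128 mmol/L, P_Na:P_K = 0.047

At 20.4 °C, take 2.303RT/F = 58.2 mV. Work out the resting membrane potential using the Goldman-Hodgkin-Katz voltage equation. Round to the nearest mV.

Vm = 58.2 · log₁₀[(Σ P·[cation]ₒ + Σ P·[anion]ᵢ) / (Σ P·[cation]ᵢ + Σ P·[anion]ₒ)]
Numerator = 1×4.81 + 0.047×128 = 10.83
Denominator = 1×122 + 0.047×12.6 = 122.6
Vm = 58.2 · log₁₀(0.088309) = 58.2 × (-1.0540) = -61.34 mV

-61 mV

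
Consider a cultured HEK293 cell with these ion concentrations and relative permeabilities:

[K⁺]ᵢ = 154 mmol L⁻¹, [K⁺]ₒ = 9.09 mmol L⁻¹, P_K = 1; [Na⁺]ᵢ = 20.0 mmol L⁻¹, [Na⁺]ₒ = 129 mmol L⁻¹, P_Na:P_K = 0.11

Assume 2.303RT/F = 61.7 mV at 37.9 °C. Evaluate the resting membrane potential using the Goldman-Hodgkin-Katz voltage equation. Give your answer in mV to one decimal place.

Vm = 61.7 · log₁₀[(Σ P·[cation]ₒ + Σ P·[anion]ᵢ) / (Σ P·[cation]ᵢ + Σ P·[anion]ₒ)]
Numerator = 1×9.09 + 0.11×129 = 23.28
Denominator = 1×154 + 0.11×20.0 = 156.2
Vm = 61.7 · log₁₀(0.14904) = 61.7 × (-0.8267) = -51.01 mV

-51.0 mV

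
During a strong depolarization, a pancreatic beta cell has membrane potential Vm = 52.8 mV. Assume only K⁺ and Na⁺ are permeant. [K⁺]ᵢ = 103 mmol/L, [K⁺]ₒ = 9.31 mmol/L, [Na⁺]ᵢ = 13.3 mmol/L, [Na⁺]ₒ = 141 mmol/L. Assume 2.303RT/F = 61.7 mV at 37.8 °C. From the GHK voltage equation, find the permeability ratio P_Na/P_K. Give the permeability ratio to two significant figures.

Let α = P_Na/P_K. GHK: Vm = 61.7·log₁₀[(Kₒ + α·Naₒ)/(Kᵢ + α·Naᵢ)].
10^(Vm/61.7) = 10^(52.8/61.7) = 7.1739
So 7.1739·(Kᵢ + α·Naᵢ) = Kₒ + α·Naₒ → α = (7.1739·103.0 − 9.31) / (141.0 − 7.1739·13.3)
α = (738.9 − 9.31) / (141.0 − 95.41) = 729.6/45.59 = 16

16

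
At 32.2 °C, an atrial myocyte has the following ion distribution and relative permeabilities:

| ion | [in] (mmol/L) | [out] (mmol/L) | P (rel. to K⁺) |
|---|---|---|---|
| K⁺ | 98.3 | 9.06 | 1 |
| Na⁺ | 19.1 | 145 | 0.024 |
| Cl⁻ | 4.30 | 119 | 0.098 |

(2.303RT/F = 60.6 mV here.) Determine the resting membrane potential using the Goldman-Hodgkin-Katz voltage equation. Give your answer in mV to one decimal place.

-56.4 mV

Vm = 60.6 · log₁₀[(Σ P·[cation]ₒ + Σ P·[anion]ᵢ) / (Σ P·[cation]ᵢ + Σ P·[anion]ₒ)]
Numerator = 1×9.06 + 0.024×145 + 0.098×4.30 = 12.96
Denominator = 1×98.3 + 0.024×19.1 + 0.098×119 = 110.4
Vm = 60.6 · log₁₀(0.11738) = 60.6 × (-0.9304) = -56.38 mV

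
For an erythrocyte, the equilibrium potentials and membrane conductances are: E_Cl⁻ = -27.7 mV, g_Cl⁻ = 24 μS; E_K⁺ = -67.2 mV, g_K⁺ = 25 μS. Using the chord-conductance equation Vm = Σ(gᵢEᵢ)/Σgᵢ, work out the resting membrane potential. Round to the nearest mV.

Σ gᵢEᵢ = 24·(-27.7) + 25·(-67.2) = -2344.80
Σ gᵢ = 24 + 25 = 49
Vm = -2344.80 / 49 = -47.85 mV

-48 mV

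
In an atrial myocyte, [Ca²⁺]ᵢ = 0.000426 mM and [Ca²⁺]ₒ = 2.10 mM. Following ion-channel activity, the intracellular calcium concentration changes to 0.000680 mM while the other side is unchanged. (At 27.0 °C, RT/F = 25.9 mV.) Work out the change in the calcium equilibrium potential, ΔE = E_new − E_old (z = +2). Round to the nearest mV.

-6 mV

E_old = (25.9/2)·ln(2.10/0.000426) = 110.11 mV
E_new = (25.9/2)·ln(2.10/0.000680) = 104.06 mV
ΔE = 104.06 − (110.11) = -6.06 mV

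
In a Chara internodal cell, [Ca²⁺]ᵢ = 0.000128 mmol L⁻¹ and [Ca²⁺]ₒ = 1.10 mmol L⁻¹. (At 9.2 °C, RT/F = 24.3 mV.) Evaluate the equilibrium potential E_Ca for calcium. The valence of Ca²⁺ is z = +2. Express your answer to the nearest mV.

E = (24.3/z) · ln([Ca²⁺]_out/[Ca²⁺]_in) with z = +2.
= (24.3/2) · ln(1.10/0.000128) = 12.15 · ln(8594)
= 12.15 · (9.0588) = 110.06 mV

110 mV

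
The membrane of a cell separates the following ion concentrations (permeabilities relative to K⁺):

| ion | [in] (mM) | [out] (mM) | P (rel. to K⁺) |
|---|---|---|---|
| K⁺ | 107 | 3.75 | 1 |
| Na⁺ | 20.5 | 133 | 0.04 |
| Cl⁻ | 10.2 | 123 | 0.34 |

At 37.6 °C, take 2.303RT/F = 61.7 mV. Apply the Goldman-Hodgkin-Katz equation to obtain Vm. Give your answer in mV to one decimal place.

Vm = 61.7 · log₁₀[(Σ P·[cation]ₒ + Σ P·[anion]ᵢ) / (Σ P·[cation]ᵢ + Σ P·[anion]ₒ)]
Numerator = 1×3.75 + 0.04×133 + 0.34×10.2 = 12.54
Denominator = 1×107 + 0.04×20.5 + 0.34×123 = 149.6
Vm = 61.7 · log₁₀(0.083788) = 61.7 × (-1.0768) = -66.44 mV

-66.4 mV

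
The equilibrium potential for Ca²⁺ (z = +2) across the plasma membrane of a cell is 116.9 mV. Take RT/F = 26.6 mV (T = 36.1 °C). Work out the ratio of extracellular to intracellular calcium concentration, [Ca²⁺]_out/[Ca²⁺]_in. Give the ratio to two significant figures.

6600

ln([out]/[in]) = E·z/(26.6) = 116.9 × 2 / 26.6 = 8.7895
[out]/[in] = e^(8.7895) = 6565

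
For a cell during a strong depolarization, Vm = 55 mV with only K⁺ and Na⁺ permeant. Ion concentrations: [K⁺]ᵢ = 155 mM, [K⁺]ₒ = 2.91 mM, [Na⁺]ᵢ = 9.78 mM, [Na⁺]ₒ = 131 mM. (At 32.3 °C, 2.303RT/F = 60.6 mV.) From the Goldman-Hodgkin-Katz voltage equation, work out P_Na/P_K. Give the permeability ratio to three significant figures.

Let α = P_Na/P_K. GHK: Vm = 60.6·log₁₀[(Kₒ + α·Naₒ)/(Kᵢ + α·Naᵢ)].
10^(Vm/60.6) = 10^(55.0/60.6) = 8.0833
So 8.0833·(Kᵢ + α·Naᵢ) = Kₒ + α·Naₒ → α = (8.0833·155.0 − 2.91) / (131.0 − 8.0833·9.78)
α = (1253 − 2.91) / (131.0 − 79.06) = 1250/51.94 = 24.06

24.1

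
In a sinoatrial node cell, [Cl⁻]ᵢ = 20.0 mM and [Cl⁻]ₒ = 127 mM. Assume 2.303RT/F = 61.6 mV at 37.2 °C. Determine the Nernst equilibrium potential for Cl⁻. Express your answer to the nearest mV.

E = (61.6/z) · log₁₀([Cl⁻]_out/[Cl⁻]_in) with z = -1.
For an anion, dividing by z = -1 reverses the sign.
= (61.6/-1) · log₁₀(127/20.0) = -61.60 · log₁₀(6.35)
= -61.60 · (0.8028) = -49.45 mV

-49 mV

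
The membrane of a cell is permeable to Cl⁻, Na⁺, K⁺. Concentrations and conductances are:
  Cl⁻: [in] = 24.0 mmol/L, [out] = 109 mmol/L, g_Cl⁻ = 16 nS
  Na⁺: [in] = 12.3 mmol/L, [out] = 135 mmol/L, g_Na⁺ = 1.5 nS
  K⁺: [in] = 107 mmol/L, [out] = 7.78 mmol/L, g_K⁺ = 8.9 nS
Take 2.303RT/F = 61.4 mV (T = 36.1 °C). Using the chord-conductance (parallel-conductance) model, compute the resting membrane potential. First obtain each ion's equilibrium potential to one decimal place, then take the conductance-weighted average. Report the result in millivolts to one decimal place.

-44.4 mV

E_Cl⁻ = (61.4/-1)·log₁₀(109/24.0) = -40.4 mV
E_Na⁺ = (61.4/1)·log₁₀(135/12.3) = 63.9 mV
E_K⁺ = (61.4/1)·log₁₀(7.78/107) = -69.9 mV
Vm = (Σ gᵢEᵢ)/(Σ gᵢ) = (16·-40.4 + 1.5·63.9 + 8.9·-69.9) / (16 + 1.5 + 8.9)
= -1172.66 / 26.4 = -44.42 mV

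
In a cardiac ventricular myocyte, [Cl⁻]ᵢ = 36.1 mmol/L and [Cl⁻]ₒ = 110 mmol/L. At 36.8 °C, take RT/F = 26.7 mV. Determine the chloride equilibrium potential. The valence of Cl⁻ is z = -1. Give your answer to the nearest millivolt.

-30 mV

E = (26.7/z) · ln([Cl⁻]_out/[Cl⁻]_in) with z = -1.
For an anion, dividing by z = -1 reverses the sign.
= (26.7/-1) · ln(110/36.1) = -26.70 · ln(3.047)
= -26.70 · (1.1142) = -29.75 mV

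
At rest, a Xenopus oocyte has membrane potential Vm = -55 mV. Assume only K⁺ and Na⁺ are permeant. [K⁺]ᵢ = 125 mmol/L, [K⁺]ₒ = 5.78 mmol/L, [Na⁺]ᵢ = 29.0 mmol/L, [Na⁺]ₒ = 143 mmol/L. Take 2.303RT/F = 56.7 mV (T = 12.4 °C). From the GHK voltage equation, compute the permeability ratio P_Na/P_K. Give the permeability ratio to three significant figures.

Let α = P_Na/P_K. GHK: Vm = 56.7·log₁₀[(Kₒ + α·Naₒ)/(Kᵢ + α·Naᵢ)].
10^(Vm/56.7) = 10^(-55.0/56.7) = 0.10715
So 0.10715·(Kᵢ + α·Naᵢ) = Kₒ + α·Naₒ → α = (0.10715·125.0 − 5.78) / (143.0 − 0.10715·29.0)
α = (13.39 − 5.78) / (143.0 − 3.107) = 7.613/139.9 = 0.05442

0.0544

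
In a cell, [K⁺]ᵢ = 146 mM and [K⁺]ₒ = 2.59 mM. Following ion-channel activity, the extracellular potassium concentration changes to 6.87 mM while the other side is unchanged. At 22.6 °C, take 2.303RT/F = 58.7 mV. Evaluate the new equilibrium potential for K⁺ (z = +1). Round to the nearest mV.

-78 mV

After the shift: [K⁺]_out = 6.87, [K⁺]_in = 146 mM.
E_new = (58.7/1)·log₁₀(6.87/146) = 58.70 · (-1.3274) = -77.92 mV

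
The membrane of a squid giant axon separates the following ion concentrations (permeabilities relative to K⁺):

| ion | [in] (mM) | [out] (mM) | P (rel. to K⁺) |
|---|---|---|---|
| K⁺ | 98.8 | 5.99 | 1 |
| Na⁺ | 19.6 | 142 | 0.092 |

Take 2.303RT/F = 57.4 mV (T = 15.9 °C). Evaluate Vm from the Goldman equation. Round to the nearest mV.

-41 mV

Vm = 57.4 · log₁₀[(Σ P·[cation]ₒ + Σ P·[anion]ᵢ) / (Σ P·[cation]ᵢ + Σ P·[anion]ₒ)]
Numerator = 1×5.99 + 0.092×142 = 19.05
Denominator = 1×98.8 + 0.092×19.6 = 100.6
Vm = 57.4 · log₁₀(0.1894) = 57.4 × (-0.7226) = -41.48 mV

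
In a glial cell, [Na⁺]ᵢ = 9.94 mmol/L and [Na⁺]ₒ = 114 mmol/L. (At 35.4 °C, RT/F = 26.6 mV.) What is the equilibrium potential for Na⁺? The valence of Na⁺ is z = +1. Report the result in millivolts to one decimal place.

64.9 mV

E = (26.6/z) · ln([Na⁺]_out/[Na⁺]_in) with z = +1.
= (26.6/1) · ln(114/9.94) = 26.60 · ln(11.47)
= 26.60 · (2.4396) = 64.89 mV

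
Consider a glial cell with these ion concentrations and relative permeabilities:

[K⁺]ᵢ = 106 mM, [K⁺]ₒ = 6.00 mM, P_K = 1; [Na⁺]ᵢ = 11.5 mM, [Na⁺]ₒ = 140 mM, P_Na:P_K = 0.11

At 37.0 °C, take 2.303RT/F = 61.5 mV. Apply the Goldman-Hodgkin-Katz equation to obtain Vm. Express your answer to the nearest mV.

-43 mV

Vm = 61.5 · log₁₀[(Σ P·[cation]ₒ + Σ P·[anion]ᵢ) / (Σ P·[cation]ᵢ + Σ P·[anion]ₒ)]
Numerator = 1×6.00 + 0.11×140 = 21.4
Denominator = 1×106 + 0.11×11.5 = 107.3
Vm = 61.5 · log₁₀(0.19951) = 61.5 × (-0.7000) = -43.05 mV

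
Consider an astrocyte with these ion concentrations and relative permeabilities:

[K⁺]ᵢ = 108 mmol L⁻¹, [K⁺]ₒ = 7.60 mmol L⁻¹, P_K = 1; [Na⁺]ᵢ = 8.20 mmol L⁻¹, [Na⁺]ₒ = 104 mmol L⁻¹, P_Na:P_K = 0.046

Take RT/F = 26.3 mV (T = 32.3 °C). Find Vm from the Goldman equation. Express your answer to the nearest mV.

Vm = 26.3 · ln[(Σ P·[cation]ₒ + Σ P·[anion]ᵢ) / (Σ P·[cation]ᵢ + Σ P·[anion]ₒ)]
Numerator = 1×7.60 + 0.046×104 = 12.38
Denominator = 1×108 + 0.046×8.20 = 108.4
Vm = 26.3 · ln(0.11427) = 26.3 × (-2.1692) = -57.05 mV

-57 mV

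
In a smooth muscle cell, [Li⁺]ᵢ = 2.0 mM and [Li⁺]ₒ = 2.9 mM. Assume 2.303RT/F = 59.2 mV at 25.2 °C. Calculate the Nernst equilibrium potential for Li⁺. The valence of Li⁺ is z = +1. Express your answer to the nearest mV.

10 mV

E = (59.2/z) · log₁₀([Li⁺]_out/[Li⁺]_in) with z = +1.
= (59.2/1) · log₁₀(2.9/2.0) = 59.20 · log₁₀(1.45)
= 59.20 · (0.1614) = 9.55 mV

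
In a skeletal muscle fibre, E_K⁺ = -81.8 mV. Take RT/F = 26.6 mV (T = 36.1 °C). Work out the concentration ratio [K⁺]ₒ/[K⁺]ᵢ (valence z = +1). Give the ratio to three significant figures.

0.0462

ln([out]/[in]) = E·z/(26.6) = -81.8 × 1 / 26.6 = -3.0752
[out]/[in] = e^(-3.0752) = 0.04618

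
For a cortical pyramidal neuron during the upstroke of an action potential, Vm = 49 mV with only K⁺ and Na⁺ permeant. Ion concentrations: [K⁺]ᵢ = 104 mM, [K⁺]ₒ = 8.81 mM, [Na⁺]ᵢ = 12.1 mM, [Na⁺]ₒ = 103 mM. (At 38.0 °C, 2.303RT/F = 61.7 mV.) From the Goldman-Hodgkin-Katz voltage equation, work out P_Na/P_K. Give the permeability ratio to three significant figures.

Let α = P_Na/P_K. GHK: Vm = 61.7·log₁₀[(Kₒ + α·Naₒ)/(Kᵢ + α·Naᵢ)].
10^(Vm/61.7) = 10^(49.0/61.7) = 6.2254
So 6.2254·(Kᵢ + α·Naᵢ) = Kₒ + α·Naₒ → α = (6.2254·104.0 − 8.81) / (103.0 − 6.2254·12.1)
α = (647.4 − 8.81) / (103.0 − 75.33) = 638.6/27.67 = 23.08

23.1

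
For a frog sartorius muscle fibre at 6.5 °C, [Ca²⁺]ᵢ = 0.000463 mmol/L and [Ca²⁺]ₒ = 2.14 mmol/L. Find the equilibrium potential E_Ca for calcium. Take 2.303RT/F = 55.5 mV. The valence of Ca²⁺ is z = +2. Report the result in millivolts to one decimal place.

101.7 mV

E = (55.5/z) · log₁₀([Ca²⁺]_out/[Ca²⁺]_in) with z = +2.
= (55.5/2) · log₁₀(2.14/0.000463) = 27.75 · log₁₀(4622)
= 27.75 · (3.6648) = 101.70 mV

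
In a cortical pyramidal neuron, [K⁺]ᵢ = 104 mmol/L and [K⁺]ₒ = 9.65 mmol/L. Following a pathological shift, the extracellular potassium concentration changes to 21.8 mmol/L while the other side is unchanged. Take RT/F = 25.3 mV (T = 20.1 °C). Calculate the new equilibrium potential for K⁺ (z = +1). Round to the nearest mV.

After the shift: [K⁺]_out = 21.8, [K⁺]_in = 104 mmol/L.
E_new = (25.3/1)·ln(21.8/104) = 25.30 · (-1.5625) = -39.53 mV

-40 mV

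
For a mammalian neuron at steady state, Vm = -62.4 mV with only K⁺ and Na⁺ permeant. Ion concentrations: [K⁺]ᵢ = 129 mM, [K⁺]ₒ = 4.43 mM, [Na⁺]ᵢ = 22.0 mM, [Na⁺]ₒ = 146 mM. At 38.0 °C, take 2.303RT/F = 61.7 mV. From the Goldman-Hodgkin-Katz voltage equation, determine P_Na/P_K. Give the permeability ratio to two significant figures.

Let α = P_Na/P_K. GHK: Vm = 61.7·log₁₀[(Kₒ + α·Naₒ)/(Kᵢ + α·Naᵢ)].
10^(Vm/61.7) = 10^(-62.4/61.7) = 0.097421
So 0.097421·(Kᵢ + α·Naᵢ) = Kₒ + α·Naₒ → α = (0.097421·129.0 − 4.43) / (146.0 − 0.097421·22.0)
α = (12.57 − 4.43) / (146.0 − 2.143) = 8.137/143.9 = 0.05657

0.057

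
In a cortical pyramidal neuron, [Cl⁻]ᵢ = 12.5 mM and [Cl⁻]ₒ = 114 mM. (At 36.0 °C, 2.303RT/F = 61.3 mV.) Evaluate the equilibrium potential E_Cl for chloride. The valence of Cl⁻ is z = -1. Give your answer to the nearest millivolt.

-59 mV

E = (61.3/z) · log₁₀([Cl⁻]_out/[Cl⁻]_in) with z = -1.
For an anion, dividing by z = -1 reverses the sign.
= (61.3/-1) · log₁₀(114/12.5) = -61.30 · log₁₀(9.12)
= -61.30 · (0.9600) = -58.85 mV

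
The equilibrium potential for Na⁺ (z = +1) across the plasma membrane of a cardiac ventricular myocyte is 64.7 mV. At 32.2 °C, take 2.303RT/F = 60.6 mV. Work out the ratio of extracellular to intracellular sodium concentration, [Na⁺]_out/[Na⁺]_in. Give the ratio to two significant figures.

12

log₁₀([out]/[in]) = E·z/(60.6) = 64.7 × 1 / 60.6 = 1.0677
[out]/[in] = 10^(1.0677) = 11.69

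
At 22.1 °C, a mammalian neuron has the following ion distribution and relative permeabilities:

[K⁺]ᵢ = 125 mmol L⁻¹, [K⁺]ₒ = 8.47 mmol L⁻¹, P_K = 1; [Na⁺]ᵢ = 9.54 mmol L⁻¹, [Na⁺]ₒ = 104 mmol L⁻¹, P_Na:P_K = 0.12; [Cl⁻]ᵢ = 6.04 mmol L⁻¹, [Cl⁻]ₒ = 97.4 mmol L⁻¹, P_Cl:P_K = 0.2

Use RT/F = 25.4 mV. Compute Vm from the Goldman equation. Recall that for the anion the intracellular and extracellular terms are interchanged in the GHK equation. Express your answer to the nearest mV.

Vm = 25.4 · ln[(Σ P·[cation]ₒ + Σ P·[anion]ᵢ) / (Σ P·[cation]ᵢ + Σ P·[anion]ₒ)]
Numerator = 1×8.47 + 0.12×104 + 0.2×6.04 = 22.16
Denominator = 1×125 + 0.12×9.54 + 0.2×97.4 = 145.6
Vm = 25.4 · ln(0.15216) = 25.4 × (-1.8828) = -47.82 mV

-48 mV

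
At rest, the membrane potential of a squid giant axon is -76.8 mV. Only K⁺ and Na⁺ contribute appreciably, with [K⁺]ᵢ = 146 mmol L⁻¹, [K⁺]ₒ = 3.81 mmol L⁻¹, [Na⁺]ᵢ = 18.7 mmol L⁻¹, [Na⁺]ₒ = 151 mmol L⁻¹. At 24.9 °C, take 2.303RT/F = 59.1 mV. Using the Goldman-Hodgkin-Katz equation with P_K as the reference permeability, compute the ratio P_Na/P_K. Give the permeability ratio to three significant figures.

0.0234

Let α = P_Na/P_K. GHK: Vm = 59.1·log₁₀[(Kₒ + α·Naₒ)/(Kᵢ + α·Naᵢ)].
10^(Vm/59.1) = 10^(-76.8/59.1) = 0.050177
So 0.050177·(Kᵢ + α·Naᵢ) = Kₒ + α·Naₒ → α = (0.050177·146.0 − 3.81) / (151.0 − 0.050177·18.7)
α = (7.326 − 3.81) / (151.0 − 0.9383) = 3.516/150.1 = 0.02343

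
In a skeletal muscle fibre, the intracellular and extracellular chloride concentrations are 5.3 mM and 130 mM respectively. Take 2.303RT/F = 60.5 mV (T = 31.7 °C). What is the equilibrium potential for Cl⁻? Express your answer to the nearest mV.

E = (60.5/z) · log₁₀([Cl⁻]_out/[Cl⁻]_in) with z = -1.
For an anion, dividing by z = -1 reverses the sign.
= (60.5/-1) · log₁₀(130/5.3) = -60.50 · log₁₀(24.53)
= -60.50 · (1.3897) = -84.07 mV

-84 mV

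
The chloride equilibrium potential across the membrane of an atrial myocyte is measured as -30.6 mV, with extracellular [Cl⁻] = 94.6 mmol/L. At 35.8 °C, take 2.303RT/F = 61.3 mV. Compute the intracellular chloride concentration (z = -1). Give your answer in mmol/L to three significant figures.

Nernst: E = (61.3/-1) · log₁₀([out]/[in]), so log₁₀([out]/[in]) = -30.6 × -1 / 61.3 = 0.4992.
[out]/[in] = 10^(0.4992) = 3.156.
[in] = 94.6 / 3.156 = 29.97 mmol/L.

30.0 mmol/L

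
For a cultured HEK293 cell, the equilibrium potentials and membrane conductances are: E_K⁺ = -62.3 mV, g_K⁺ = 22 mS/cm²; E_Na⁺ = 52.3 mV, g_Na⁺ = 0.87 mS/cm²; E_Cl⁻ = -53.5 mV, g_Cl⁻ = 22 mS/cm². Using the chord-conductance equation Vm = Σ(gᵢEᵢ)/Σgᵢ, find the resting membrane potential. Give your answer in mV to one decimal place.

-55.8 mV

Σ gᵢEᵢ = 22·(-62.3) + 0.87·(52.3) + 22·(-53.5) = -2502.10
Σ gᵢ = 22 + 0.87 + 22 = 44.87
Vm = -2502.10 / 44.87 = -55.76 mV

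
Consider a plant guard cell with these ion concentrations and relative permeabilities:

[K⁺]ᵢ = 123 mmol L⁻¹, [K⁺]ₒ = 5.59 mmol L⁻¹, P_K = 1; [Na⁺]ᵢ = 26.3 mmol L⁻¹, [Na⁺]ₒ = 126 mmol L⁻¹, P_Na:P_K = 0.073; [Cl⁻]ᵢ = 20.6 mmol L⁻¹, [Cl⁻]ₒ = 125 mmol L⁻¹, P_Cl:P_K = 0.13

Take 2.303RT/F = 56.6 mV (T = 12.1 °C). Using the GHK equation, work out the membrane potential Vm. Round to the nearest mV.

-51 mV

Vm = 56.6 · log₁₀[(Σ P·[cation]ₒ + Σ P·[anion]ᵢ) / (Σ P·[cation]ᵢ + Σ P·[anion]ₒ)]
Numerator = 1×5.59 + 0.073×126 + 0.13×20.6 = 17.47
Denominator = 1×123 + 0.073×26.3 + 0.13×125 = 141.2
Vm = 56.6 · log₁₀(0.12372) = 56.6 × (-0.9075) = -51.37 mV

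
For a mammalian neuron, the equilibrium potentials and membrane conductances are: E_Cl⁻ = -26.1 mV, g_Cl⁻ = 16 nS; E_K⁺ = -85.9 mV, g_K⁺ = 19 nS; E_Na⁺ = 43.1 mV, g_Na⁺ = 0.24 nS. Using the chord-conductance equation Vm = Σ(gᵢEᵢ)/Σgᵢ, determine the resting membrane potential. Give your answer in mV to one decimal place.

Σ gᵢEᵢ = 16·(-26.1) + 19·(-85.9) + 0.24·(43.1) = -2039.36
Σ gᵢ = 16 + 19 + 0.24 = 35.24
Vm = -2039.36 / 35.24 = -57.87 mV

-57.9 mV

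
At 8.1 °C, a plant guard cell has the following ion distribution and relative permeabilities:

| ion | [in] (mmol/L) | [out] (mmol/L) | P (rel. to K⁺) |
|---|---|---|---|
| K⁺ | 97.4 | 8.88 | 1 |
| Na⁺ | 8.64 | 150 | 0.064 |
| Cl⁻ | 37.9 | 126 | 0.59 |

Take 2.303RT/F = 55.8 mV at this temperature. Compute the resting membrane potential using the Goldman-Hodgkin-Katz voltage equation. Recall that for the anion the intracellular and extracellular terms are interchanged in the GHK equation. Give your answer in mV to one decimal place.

-34.9 mV

Vm = 55.8 · log₁₀[(Σ P·[cation]ₒ + Σ P·[anion]ᵢ) / (Σ P·[cation]ᵢ + Σ P·[anion]ₒ)]
Numerator = 1×8.88 + 0.064×150 + 0.59×37.9 = 40.84
Denominator = 1×97.4 + 0.064×8.64 + 0.59×126 = 172.3
Vm = 55.8 · log₁₀(0.23704) = 55.8 × (-0.6252) = -34.88 mV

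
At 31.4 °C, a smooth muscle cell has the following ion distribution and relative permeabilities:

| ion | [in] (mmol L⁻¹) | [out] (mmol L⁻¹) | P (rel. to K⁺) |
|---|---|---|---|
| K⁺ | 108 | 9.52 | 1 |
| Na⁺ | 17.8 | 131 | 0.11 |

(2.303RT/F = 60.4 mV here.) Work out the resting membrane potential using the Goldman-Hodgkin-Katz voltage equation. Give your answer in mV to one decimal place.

Vm = 60.4 · log₁₀[(Σ P·[cation]ₒ + Σ P·[anion]ᵢ) / (Σ P·[cation]ᵢ + Σ P·[anion]ₒ)]
Numerator = 1×9.52 + 0.11×131 = 23.93
Denominator = 1×108 + 0.11×17.8 = 110
Vm = 60.4 · log₁₀(0.21763) = 60.4 × (-0.6623) = -40.00 mV

-40.0 mV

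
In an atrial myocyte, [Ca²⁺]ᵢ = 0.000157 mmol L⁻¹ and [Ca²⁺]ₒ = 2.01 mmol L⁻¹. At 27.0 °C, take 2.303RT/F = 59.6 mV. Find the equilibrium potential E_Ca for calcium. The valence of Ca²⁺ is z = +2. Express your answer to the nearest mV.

122 mV

E = (59.6/z) · log₁₀([Ca²⁺]_out/[Ca²⁺]_in) with z = +2.
= (59.6/2) · log₁₀(2.01/0.000157) = 29.80 · log₁₀(1.28e+04)
= 29.80 · (4.1073) = 122.40 mV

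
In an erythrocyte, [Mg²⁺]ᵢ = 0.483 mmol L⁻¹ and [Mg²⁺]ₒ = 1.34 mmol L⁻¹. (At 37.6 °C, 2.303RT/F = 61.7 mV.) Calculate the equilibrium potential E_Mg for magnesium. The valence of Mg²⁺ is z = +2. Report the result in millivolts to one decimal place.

13.7 mV

E = (61.7/z) · log₁₀([Mg²⁺]_out/[Mg²⁺]_in) with z = +2.
= (61.7/2) · log₁₀(1.34/0.483) = 30.85 · log₁₀(2.774)
= 30.85 · (0.4432) = 13.67 mV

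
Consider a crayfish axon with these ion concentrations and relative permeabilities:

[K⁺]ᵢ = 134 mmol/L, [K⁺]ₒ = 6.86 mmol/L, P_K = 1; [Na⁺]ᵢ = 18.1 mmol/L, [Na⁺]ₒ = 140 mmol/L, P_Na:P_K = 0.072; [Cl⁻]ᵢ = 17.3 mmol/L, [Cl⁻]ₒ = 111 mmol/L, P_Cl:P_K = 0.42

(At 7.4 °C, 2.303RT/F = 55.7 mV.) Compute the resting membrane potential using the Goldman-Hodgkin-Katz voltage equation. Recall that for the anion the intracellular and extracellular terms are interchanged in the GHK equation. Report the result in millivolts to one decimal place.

-48.8 mV

Vm = 55.7 · log₁₀[(Σ P·[cation]ₒ + Σ P·[anion]ᵢ) / (Σ P·[cation]ᵢ + Σ P·[anion]ₒ)]
Numerator = 1×6.86 + 0.072×140 + 0.42×17.3 = 24.21
Denominator = 1×134 + 0.072×18.1 + 0.42×111 = 181.9
Vm = 55.7 · log₁₀(0.13306) = 55.7 × (-0.8760) = -48.79 mV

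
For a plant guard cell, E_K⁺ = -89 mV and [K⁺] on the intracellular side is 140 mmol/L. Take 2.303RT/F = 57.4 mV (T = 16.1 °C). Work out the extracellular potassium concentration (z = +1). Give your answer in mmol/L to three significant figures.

Nernst: E = (57.4/1) · log₁₀([out]/[in]), so log₁₀([out]/[in]) = -89.0 × 1 / 57.4 = -1.5505.
[out]/[in] = 10^(-1.5505) = 0.02815.
[out] = 0.02815 × 140 = 3.941 mmol/L.

3.94 mmol/L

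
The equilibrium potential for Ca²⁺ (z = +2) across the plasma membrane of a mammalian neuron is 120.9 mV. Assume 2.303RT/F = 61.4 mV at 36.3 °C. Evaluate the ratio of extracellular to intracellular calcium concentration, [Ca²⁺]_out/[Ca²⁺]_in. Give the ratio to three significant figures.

log₁₀([out]/[in]) = E·z/(61.4) = 120.9 × 2 / 61.4 = 3.9381
[out]/[in] = 10^(3.9381) = 8672

8670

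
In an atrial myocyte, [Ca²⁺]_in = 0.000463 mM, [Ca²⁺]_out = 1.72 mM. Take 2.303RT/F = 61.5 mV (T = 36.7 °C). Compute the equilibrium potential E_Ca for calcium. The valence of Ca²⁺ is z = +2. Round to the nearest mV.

110 mV

E = (61.5/z) · log₁₀([Ca²⁺]_out/[Ca²⁺]_in) with z = +2.
= (61.5/2) · log₁₀(1.72/0.000463) = 30.75 · log₁₀(3715)
= 30.75 · (3.5699) = 109.78 mV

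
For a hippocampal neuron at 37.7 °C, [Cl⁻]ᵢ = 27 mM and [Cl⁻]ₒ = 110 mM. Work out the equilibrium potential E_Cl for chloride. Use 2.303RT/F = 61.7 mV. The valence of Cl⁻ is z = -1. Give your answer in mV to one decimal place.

-37.6 mV

E = (61.7/z) · log₁₀([Cl⁻]_out/[Cl⁻]_in) with z = -1.
For an anion, dividing by z = -1 reverses the sign.
= (61.7/-1) · log₁₀(110/27) = -61.70 · log₁₀(4.074)
= -61.70 · (0.6100) = -37.64 mV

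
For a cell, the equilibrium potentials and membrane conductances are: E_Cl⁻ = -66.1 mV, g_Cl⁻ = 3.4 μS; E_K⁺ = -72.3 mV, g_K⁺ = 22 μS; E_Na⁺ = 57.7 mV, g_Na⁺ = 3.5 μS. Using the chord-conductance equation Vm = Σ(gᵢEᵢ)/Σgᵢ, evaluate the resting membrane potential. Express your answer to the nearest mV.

-56 mV

Σ gᵢEᵢ = 3.4·(-66.1) + 22·(-72.3) + 3.5·(57.7) = -1613.39
Σ gᵢ = 3.4 + 22 + 3.5 = 28.9
Vm = -1613.39 / 28.9 = -55.83 mV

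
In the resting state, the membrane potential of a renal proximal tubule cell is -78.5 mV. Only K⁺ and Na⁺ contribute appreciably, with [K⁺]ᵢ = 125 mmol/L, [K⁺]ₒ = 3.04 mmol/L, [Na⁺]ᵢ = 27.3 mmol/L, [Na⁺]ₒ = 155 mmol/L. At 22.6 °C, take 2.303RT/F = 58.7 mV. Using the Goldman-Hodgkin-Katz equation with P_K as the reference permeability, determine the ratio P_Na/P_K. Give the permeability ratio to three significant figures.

Let α = P_Na/P_K. GHK: Vm = 58.7·log₁₀[(Kₒ + α·Naₒ)/(Kᵢ + α·Naᵢ)].
10^(Vm/58.7) = 10^(-78.5/58.7) = 0.045993
So 0.045993·(Kᵢ + α·Naᵢ) = Kₒ + α·Naₒ → α = (0.045993·125.0 − 3.04) / (155.0 − 0.045993·27.3)
α = (5.749 − 3.04) / (155.0 − 1.256) = 2.709/153.7 = 0.01762

0.0176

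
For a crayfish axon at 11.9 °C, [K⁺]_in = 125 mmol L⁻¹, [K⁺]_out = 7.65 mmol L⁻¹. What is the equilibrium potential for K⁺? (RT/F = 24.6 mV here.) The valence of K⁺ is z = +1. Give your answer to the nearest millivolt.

-69 mV

E = (24.6/z) · ln([K⁺]_out/[K⁺]_in) with z = +1.
= (24.6/1) · ln(7.65/125) = 24.60 · ln(0.0612)
= 24.60 · (-2.7936) = -68.72 mV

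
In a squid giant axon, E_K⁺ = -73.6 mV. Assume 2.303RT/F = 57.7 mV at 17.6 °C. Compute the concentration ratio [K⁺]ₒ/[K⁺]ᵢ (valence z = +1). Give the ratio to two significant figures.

log₁₀([out]/[in]) = E·z/(57.7) = -73.6 × 1 / 57.7 = -1.2756
[out]/[in] = 10^(-1.2756) = 0.05302

0.053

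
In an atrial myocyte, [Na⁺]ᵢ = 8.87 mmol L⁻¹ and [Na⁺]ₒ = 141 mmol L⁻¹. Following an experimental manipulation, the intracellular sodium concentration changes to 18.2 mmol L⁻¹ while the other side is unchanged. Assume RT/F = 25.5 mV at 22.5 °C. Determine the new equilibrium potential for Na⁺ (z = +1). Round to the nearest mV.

After the shift: [Na⁺]_out = 141, [Na⁺]_in = 18.2 mmol L⁻¹.
E_new = (25.5/1)·ln(141/18.2) = 25.50 · (2.0473) = 52.21 mV

52 mV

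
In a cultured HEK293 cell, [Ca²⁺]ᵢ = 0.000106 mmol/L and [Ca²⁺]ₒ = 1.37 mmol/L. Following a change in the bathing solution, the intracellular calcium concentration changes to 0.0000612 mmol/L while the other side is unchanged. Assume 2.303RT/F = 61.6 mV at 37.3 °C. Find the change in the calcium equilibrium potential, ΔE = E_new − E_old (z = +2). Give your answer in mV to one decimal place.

7.3 mV

E_old = (61.6/2)·log₁₀(1.37/0.000106) = 126.63 mV
E_new = (61.6/2)·log₁₀(1.37/0.0000612) = 133.98 mV
ΔE = 133.98 − (126.63) = 7.35 mV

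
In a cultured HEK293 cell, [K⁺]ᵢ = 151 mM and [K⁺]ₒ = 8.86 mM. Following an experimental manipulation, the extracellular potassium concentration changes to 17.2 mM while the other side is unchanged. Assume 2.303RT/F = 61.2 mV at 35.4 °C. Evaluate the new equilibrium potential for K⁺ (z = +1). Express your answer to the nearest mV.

-58 mV

After the shift: [K⁺]_out = 17.2, [K⁺]_in = 151 mM.
E_new = (61.2/1)·log₁₀(17.2/151) = 61.20 · (-0.9434) = -57.74 mV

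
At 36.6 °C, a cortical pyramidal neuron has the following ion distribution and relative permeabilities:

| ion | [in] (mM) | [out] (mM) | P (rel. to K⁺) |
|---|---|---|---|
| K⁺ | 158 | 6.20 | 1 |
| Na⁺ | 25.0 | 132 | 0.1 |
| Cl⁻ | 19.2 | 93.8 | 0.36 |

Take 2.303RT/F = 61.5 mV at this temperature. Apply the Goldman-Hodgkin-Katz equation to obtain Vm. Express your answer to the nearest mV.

-53 mV

Vm = 61.5 · log₁₀[(Σ P·[cation]ₒ + Σ P·[anion]ᵢ) / (Σ P·[cation]ᵢ + Σ P·[anion]ₒ)]
Numerator = 1×6.20 + 0.1×132 + 0.36×19.2 = 26.31
Denominator = 1×158 + 0.1×25.0 + 0.36×93.8 = 194.3
Vm = 61.5 · log₁₀(0.13544) = 61.5 × (-0.8682) = -53.40 mV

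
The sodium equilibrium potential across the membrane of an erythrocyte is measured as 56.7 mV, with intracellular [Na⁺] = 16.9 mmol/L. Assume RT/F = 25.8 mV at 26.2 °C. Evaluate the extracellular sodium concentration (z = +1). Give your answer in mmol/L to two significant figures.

150 mmol/L

Nernst: E = (25.8/1) · ln([out]/[in]), so ln([out]/[in]) = 56.7 × 1 / 25.8 = 2.1977.
[out]/[in] = e^(2.1977) = 9.004.
[out] = 9.004 × 16.9 = 152.2 mmol/L.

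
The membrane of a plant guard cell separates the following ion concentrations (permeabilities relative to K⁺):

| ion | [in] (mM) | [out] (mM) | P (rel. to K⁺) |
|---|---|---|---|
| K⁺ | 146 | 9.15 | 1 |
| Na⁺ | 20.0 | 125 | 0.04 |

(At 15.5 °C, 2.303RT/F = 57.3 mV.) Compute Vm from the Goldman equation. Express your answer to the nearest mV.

-58 mV

Vm = 57.3 · log₁₀[(Σ P·[cation]ₒ + Σ P·[anion]ᵢ) / (Σ P·[cation]ᵢ + Σ P·[anion]ₒ)]
Numerator = 1×9.15 + 0.04×125 = 14.15
Denominator = 1×146 + 0.04×20.0 = 146.8
Vm = 57.3 · log₁₀(0.09639) = 57.3 × (-1.0160) = -58.22 mV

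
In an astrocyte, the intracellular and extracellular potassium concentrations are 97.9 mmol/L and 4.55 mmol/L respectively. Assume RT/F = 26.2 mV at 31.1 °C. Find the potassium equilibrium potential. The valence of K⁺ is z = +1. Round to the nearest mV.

E = (26.2/z) · ln([K⁺]_out/[K⁺]_in) with z = +1.
= (26.2/1) · ln(4.55/97.9) = 26.20 · ln(0.04648)
= 26.20 · (-3.0688) = -80.40 mV

-80 mV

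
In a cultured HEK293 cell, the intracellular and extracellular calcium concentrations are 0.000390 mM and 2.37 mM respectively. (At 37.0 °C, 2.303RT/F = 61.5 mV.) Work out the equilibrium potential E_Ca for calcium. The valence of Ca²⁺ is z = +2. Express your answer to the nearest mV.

116 mV

E = (61.5/z) · log₁₀([Ca²⁺]_out/[Ca²⁺]_in) with z = +2.
= (61.5/2) · log₁₀(2.37/0.000390) = 30.75 · log₁₀(6077)
= 30.75 · (3.7837) = 116.35 mV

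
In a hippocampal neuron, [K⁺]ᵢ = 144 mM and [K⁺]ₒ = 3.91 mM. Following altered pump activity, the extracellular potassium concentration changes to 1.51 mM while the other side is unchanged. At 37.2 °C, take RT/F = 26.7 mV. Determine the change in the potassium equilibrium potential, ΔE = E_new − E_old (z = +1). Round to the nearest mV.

E_old = (26.7/1)·ln(3.91/144) = -96.29 mV
E_new = (26.7/1)·ln(1.51/144) = -121.69 mV
ΔE = -121.69 − (-96.29) = -25.40 mV

-25 mV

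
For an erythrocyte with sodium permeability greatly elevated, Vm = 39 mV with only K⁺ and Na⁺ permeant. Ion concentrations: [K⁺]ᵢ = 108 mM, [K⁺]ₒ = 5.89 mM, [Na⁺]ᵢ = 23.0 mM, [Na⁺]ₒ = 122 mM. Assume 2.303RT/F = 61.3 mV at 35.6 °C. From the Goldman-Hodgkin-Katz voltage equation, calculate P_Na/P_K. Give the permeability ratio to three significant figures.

Let α = P_Na/P_K. GHK: Vm = 61.3·log₁₀[(Kₒ + α·Naₒ)/(Kᵢ + α·Naᵢ)].
10^(Vm/61.3) = 10^(39.0/61.3) = 4.3273
So 4.3273·(Kᵢ + α·Naᵢ) = Kₒ + α·Naₒ → α = (4.3273·108.0 − 5.89) / (122.0 − 4.3273·23.0)
α = (467.3 − 5.89) / (122.0 − 99.53) = 461.5/22.47 = 20.53

20.5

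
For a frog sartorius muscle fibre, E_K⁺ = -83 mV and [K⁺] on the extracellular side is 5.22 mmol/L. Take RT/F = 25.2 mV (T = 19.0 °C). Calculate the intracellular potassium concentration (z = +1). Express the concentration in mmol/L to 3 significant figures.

Nernst: E = (25.2/1) · ln([out]/[in]), so ln([out]/[in]) = -83.0 × 1 / 25.2 = -3.2937.
[out]/[in] = e^(-3.2937) = 0.03712.
[in] = 5.22 / 0.03712 = 140.6 mmol/L.

141 mmol/L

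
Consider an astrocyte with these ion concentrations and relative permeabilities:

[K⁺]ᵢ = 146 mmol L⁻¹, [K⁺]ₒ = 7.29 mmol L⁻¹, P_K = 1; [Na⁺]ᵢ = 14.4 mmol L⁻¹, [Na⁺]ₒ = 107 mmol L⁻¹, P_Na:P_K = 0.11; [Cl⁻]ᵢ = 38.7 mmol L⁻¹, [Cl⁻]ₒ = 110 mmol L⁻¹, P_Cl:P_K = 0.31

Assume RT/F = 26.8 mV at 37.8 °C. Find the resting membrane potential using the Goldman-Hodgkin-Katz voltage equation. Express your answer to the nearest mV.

-47 mV

Vm = 26.8 · ln[(Σ P·[cation]ₒ + Σ P·[anion]ᵢ) / (Σ P·[cation]ᵢ + Σ P·[anion]ₒ)]
Numerator = 1×7.29 + 0.11×107 + 0.31×38.7 = 31.06
Denominator = 1×146 + 0.11×14.4 + 0.31×110 = 181.7
Vm = 26.8 · ln(0.17094) = 26.8 × (-1.7664) = -47.34 mV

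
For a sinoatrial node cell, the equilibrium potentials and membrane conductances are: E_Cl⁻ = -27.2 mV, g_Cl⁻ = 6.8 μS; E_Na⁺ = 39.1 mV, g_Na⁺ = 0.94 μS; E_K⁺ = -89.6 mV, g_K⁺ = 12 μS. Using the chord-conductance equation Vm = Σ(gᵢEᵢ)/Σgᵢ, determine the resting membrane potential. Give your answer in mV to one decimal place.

-62.0 mV

Σ gᵢEᵢ = 6.8·(-27.2) + 0.94·(39.1) + 12·(-89.6) = -1223.41
Σ gᵢ = 6.8 + 0.94 + 12 = 19.74
Vm = -1223.41 / 19.74 = -61.98 mV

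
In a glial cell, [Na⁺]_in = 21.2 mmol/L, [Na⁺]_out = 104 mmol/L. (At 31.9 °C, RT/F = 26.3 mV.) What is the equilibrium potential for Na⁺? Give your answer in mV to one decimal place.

E = (26.3/z) · ln([Na⁺]_out/[Na⁺]_in) with z = +1.
= (26.3/1) · ln(104/21.2) = 26.30 · ln(4.906)
= 26.30 · (1.5904) = 41.83 mV

41.8 mV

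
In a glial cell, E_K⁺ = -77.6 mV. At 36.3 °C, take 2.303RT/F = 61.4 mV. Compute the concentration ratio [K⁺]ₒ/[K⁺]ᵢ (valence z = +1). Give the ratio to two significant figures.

log₁₀([out]/[in]) = E·z/(61.4) = -77.6 × 1 / 61.4 = -1.2638
[out]/[in] = 10^(-1.2638) = 0.05447

0.054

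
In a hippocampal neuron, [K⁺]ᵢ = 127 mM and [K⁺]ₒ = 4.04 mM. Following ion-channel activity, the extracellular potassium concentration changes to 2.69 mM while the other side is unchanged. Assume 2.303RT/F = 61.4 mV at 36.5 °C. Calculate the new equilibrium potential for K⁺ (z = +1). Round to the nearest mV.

-103 mV

After the shift: [K⁺]_out = 2.69, [K⁺]_in = 127 mM.
E_new = (61.4/1)·log₁₀(2.69/127) = 61.40 · (-1.6741) = -102.79 mV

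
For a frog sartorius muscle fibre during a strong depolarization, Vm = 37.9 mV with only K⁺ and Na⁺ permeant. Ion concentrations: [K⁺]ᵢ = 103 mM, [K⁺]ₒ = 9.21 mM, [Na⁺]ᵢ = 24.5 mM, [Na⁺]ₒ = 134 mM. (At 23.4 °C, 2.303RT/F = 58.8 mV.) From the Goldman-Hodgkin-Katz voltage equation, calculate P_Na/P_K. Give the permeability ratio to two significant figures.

17

Let α = P_Na/P_K. GHK: Vm = 58.8·log₁₀[(Kₒ + α·Naₒ)/(Kᵢ + α·Naᵢ)].
10^(Vm/58.8) = 10^(37.9/58.8) = 4.4112
So 4.4112·(Kᵢ + α·Naᵢ) = Kₒ + α·Naₒ → α = (4.4112·103.0 − 9.21) / (134.0 − 4.4112·24.5)
α = (454.4 − 9.21) / (134.0 − 108.1) = 445.1/25.93 = 17.17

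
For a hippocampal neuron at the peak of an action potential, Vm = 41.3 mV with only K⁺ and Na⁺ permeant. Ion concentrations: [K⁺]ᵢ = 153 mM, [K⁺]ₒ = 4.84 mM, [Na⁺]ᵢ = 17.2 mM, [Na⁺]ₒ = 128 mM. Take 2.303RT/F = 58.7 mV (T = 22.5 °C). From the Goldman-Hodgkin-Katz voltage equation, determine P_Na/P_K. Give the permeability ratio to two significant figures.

Let α = P_Na/P_K. GHK: Vm = 58.7·log₁₀[(Kₒ + α·Naₒ)/(Kᵢ + α·Naᵢ)].
10^(Vm/58.7) = 10^(41.3/58.7) = 5.0533
So 5.0533·(Kᵢ + α·Naᵢ) = Kₒ + α·Naₒ → α = (5.0533·153.0 − 4.84) / (128.0 − 5.0533·17.2)
α = (773.2 − 4.84) / (128.0 − 86.92) = 768.3/41.08 = 18.7

19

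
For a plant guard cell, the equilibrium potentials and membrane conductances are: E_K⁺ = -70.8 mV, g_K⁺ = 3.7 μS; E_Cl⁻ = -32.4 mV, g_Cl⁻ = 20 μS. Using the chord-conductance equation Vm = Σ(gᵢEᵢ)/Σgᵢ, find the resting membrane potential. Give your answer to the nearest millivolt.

Σ gᵢEᵢ = 3.7·(-70.8) + 20·(-32.4) = -909.96
Σ gᵢ = 3.7 + 20 = 23.7
Vm = -909.96 / 23.7 = -38.39 mV

-38 mV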